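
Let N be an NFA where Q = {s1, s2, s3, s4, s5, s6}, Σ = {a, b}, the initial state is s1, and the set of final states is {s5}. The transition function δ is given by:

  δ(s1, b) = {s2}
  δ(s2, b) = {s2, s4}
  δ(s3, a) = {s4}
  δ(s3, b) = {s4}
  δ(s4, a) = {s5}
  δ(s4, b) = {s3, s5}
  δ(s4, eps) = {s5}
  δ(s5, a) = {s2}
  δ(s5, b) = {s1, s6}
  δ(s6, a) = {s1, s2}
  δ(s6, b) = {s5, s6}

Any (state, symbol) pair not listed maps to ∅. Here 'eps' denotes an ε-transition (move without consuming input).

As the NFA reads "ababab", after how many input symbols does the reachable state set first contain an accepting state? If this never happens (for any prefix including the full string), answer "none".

Start in {s1}.
Read 'a': {s1} → ∅.
The set is empty and remains empty for the remaining 5 symbols.
No reachable set along the way intersects F.

none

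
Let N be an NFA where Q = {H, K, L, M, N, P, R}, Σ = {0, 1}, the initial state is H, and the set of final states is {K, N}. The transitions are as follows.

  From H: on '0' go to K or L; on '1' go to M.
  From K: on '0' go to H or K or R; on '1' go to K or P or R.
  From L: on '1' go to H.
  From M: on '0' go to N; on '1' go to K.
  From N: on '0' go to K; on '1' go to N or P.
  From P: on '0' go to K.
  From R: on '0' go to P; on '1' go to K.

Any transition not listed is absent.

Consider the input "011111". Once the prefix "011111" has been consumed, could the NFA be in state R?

Yes

Start in {H}.
Read '0': H→{K, L}; now {K, L}.
Read '1': K→{K, P, R}, L→{H}; now {H, K, P, R}.
Read '1': H→{M}, K→{K, P, R}, P→∅, R→{K}; now {K, M, P, R}.
Read '1': K→{K, P, R}, M→{K}, P→∅, R→{K}; now {K, P, R}.
Read '1': K→{K, P, R}, P→∅, R→{K}; now {K, P, R}.
Read '1': K→{K, P, R}, P→∅, R→{K}; now {K, P, R}.
State R is in {K, P, R}.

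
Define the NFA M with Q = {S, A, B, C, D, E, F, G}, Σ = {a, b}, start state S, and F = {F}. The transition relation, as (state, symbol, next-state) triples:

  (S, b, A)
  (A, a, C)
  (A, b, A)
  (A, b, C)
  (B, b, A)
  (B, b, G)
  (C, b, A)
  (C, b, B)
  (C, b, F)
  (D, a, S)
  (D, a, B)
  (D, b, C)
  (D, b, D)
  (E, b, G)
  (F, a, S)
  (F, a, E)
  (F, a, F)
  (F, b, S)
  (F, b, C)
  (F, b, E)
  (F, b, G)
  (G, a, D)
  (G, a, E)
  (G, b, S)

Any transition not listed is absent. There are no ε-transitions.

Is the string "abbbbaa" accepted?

No

Start in {S}.
Read 'a': {S} → ∅.
The set is empty and remains empty for the remaining 6 symbols.
The final set ∅ contains no accepting state.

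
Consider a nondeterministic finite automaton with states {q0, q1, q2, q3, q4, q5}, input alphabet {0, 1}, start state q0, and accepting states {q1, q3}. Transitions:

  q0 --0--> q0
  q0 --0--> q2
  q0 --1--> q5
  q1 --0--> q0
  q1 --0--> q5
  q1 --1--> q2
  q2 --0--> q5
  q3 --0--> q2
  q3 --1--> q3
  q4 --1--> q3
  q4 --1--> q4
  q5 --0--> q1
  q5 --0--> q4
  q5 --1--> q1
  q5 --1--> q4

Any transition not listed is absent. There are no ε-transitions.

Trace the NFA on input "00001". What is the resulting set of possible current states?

Start in {q0}.
Read '0': {q0} → {q0, q2}.
Read '0': {q0, q2} → {q0, q2, q5}.
Read '0': {q0, q2, q5} → {q0, q1, q2, q4, q5}.
Read '0': {q0, q1, q2, q4, q5} → {q0, q1, q2, q4, q5}.
Read '1': {q0, q1, q2, q4, q5} → {q1, q2, q3, q4, q5}.

{q1, q2, q3, q4, q5}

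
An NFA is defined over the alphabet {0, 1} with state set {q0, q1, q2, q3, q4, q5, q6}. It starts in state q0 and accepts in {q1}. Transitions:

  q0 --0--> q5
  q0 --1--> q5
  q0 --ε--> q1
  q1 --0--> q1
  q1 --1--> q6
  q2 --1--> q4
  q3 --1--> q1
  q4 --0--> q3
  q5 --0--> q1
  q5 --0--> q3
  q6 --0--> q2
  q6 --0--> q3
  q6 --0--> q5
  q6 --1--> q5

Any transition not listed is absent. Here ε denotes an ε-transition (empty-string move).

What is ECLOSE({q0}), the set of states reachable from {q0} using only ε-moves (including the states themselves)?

Begin with {q0}.
ε-move q0 → q1; add q1.

{q0, q1}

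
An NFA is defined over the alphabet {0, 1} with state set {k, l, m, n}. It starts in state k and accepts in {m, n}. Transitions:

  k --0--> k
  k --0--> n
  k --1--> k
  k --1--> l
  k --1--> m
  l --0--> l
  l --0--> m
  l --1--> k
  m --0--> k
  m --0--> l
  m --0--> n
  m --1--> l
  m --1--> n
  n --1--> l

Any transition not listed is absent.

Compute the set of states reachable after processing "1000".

{k, l, m, n}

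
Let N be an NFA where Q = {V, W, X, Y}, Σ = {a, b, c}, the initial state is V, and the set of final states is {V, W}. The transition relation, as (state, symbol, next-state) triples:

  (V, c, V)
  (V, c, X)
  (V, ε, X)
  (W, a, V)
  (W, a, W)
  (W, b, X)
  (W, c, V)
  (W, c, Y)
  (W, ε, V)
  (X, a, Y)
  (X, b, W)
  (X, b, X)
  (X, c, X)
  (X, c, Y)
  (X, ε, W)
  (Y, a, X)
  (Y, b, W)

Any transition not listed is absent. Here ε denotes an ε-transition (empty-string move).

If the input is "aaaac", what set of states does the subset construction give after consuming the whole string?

{V, W, X, Y}

Start: ε-closure({V}) = {V, W, X}.
Read 'a': V→∅, W→{V, W}, X→{Y}; union {V, W, Y}; ε-closure = {V, W, X, Y}.
Read 'a': V→∅, W→{V, W}, X→{Y}, Y→{X}; now {V, W, X, Y}.
Read 'a': V→∅, W→{V, W}, X→{Y}, Y→{X}; now {V, W, X, Y}.
Read 'a': V→∅, W→{V, W}, X→{Y}, Y→{X}; now {V, W, X, Y}.
Read 'c': V→{V, X}, W→{V, Y}, X→{X, Y}, Y→∅; union {V, X, Y}; ε-closure = {V, W, X, Y}.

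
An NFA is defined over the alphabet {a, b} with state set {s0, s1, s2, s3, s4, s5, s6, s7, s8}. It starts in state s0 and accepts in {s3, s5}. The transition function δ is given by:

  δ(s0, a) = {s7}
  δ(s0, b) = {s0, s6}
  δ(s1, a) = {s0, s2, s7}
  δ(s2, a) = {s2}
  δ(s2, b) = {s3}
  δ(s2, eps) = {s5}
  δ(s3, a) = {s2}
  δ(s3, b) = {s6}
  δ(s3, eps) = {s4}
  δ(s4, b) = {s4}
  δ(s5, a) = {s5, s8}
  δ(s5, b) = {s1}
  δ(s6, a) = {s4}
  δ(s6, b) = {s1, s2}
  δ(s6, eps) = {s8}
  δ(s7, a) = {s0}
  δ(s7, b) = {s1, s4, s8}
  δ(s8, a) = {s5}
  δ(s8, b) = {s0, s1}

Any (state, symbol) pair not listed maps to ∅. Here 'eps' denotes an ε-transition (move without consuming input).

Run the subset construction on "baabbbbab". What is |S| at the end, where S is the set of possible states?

Start in {s0}.
Read 'b': s0→{s0, s6}; union {s0, s6}; ε-closure = {s0, s6, s8}.
Read 'a': s0→{s7}, s6→{s4}, s8→{s5}; now {s4, s5, s7}.
Read 'a': s4→∅, s5→{s5, s8}, s7→{s0}; now {s0, s5, s8}.
Read 'b': s0→{s0, s6}, s5→{s1}, s8→{s0, s1}; union {s0, s1, s6}; ε-closure = {s0, s1, s6, s8}.
Read 'b': s0→{s0, s6}, s1→∅, s6→{s1, s2}, s8→{s0, s1}; union {s0, s1, s2, s6}; ε-closure = {s0, s1, s2, s5, s6, s8}.
Read 'b': s0→{s0, s6}, s1→∅, s2→{s3}, s5→{s1}, s6→{s1, s2}, s8→{s0, s1}; union {s0, s1, s2, s3, s6}; ε-closure = {s0, s1, s2, s3, s4, s5, s6, s8}.
Read 'b': s0→{s0, s6}, s1→∅, s2→{s3}, s3→{s6}, s4→{s4}, s5→{s1}, s6→{s1, s2}, s8→{s0, s1}; union {s0, s1, s2, s3, s4, s6}; ε-closure = {s0, s1, s2, s3, s4, s5, s6, s8}.
Read 'a': s0→{s7}, s1→{s0, s2, s7}, s2→{s2}, s3→{s2}, s4→∅, s5→{s5, s8}, s6→{s4}, s8→{s5}; now {s0, s2, s4, s5, s7, s8}.
Read 'b': s0→{s0, s6}, s2→{s3}, s4→{s4}, s5→{s1}, s7→{s1, s4, s8}, s8→{s0, s1}; now {s0, s1, s3, s4, s6, s8}.
That set has 6 states.

6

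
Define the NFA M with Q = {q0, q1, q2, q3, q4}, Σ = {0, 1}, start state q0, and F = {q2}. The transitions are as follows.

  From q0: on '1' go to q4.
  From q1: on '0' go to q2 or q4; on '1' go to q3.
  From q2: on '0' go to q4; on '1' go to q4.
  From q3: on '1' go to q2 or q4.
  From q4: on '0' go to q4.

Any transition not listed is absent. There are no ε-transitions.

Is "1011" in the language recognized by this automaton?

Start in {q0}.
Read '1': {q0} → {q4}.
Read '0': {q4} → {q4}.
Read '1': {q4} → ∅.
The set is empty and remains empty for the remaining 1 symbol.
The final set ∅ contains no accepting state.

No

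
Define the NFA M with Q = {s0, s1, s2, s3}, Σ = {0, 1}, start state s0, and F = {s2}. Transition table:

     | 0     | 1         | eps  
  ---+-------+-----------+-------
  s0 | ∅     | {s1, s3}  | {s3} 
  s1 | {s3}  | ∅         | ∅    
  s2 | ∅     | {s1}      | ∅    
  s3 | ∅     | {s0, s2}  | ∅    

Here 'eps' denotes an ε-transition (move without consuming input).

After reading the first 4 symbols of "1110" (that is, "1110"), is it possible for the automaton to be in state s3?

Yes

Start: ε-closure({s0}) = {s0, s3}.
Read '1': {s0, s3} → {s0, s1, s2, s3}.
Read '1': {s0, s1, s2, s3} → {s0, s1, s2, s3}.
Read '1': {s0, s1, s2, s3} → {s0, s1, s2, s3}.
Read '0': {s0, s1, s2, s3} → {s3}.
State s3 is in {s3}.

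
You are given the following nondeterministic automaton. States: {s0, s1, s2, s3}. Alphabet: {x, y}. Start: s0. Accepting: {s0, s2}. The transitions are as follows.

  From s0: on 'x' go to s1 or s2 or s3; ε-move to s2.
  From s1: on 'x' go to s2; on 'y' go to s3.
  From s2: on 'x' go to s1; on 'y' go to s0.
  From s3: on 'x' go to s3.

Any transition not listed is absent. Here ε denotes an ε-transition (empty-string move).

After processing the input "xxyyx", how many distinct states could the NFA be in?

3

Start: ε-closure({s0}) = {s0, s2}.
Read 'x': s0→{s1, s2, s3}, s2→{s1}; now {s1, s2, s3}.
Read 'x': s1→{s2}, s2→{s1}, s3→{s3}; now {s1, s2, s3}.
Read 'y': s1→{s3}, s2→{s0}, s3→∅; union {s0, s3}; ε-closure = {s0, s2, s3}.
Read 'y': s0→∅, s2→{s0}, s3→∅; union {s0}; ε-closure = {s0, s2}.
Read 'x': s0→{s1, s2, s3}, s2→{s1}; now {s1, s2, s3}.
That set has 3 states.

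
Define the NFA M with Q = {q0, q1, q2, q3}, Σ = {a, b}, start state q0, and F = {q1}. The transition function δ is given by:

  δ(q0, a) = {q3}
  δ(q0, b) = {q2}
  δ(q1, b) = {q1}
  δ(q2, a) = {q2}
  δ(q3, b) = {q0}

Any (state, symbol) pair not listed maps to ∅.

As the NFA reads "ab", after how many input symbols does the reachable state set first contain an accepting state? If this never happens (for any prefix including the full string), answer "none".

none

Start in {q0}.
Read 'a': q0→{q3}; now {q3}.
Read 'b': q3→{q0}; now {q0}.
No reachable set along the way intersects F.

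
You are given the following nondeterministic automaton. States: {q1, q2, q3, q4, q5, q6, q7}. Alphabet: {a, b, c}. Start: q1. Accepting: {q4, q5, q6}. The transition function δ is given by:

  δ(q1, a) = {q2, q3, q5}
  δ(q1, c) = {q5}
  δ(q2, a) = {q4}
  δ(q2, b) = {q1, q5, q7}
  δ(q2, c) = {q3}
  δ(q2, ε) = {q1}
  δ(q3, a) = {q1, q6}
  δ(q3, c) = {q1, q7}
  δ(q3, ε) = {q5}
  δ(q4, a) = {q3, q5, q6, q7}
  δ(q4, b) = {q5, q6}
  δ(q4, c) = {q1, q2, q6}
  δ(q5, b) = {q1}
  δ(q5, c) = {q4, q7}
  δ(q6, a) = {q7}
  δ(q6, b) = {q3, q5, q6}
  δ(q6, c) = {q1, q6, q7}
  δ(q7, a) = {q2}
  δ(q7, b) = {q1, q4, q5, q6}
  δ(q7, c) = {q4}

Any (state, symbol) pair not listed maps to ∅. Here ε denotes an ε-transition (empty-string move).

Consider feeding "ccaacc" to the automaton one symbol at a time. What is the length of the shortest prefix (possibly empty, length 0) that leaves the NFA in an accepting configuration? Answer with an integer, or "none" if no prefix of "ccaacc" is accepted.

Start in {q1}.
Read 'c': {q1} → {q5}.
None of the earlier sets intersect F, but {q5} does.

1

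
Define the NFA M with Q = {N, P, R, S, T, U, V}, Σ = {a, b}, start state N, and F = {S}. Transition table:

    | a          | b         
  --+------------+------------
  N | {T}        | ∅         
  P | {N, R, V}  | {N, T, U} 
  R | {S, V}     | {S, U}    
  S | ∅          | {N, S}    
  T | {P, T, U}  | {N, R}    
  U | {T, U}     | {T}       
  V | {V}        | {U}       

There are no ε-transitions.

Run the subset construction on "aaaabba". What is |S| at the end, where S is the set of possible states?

5

Start in {N}.
Read 'a': N→{T}; now {T}.
Read 'a': T→{P, T, U}; now {P, T, U}.
Read 'a': P→{N, R, V}, T→{P, T, U}, U→{T, U}; now {N, P, R, T, U, V}.
Read 'a': N→{T}, P→{N, R, V}, R→{S, V}, T→{P, T, U}, U→{T, U}, V→{V}; now {N, P, R, S, T, U, V}.
Read 'b': N→∅, P→{N, T, U}, R→{S, U}, S→{N, S}, T→{N, R}, U→{T}, V→{U}; now {N, R, S, T, U}.
Read 'b': N→∅, R→{S, U}, S→{N, S}, T→{N, R}, U→{T}; now {N, R, S, T, U}.
Read 'a': N→{T}, R→{S, V}, S→∅, T→{P, T, U}, U→{T, U}; now {P, S, T, U, V}.
That set has 5 states.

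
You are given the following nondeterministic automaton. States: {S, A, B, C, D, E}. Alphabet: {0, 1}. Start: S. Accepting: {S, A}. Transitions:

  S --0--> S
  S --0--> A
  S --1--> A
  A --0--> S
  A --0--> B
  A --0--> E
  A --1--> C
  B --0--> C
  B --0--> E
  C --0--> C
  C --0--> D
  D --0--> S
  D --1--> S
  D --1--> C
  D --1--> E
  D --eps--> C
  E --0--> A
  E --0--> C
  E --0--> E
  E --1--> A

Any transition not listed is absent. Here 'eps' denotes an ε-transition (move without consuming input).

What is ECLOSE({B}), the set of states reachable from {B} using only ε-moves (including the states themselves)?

{B}

Begin with {B}.
No ε-moves leave this set, so the closure equals the set itself.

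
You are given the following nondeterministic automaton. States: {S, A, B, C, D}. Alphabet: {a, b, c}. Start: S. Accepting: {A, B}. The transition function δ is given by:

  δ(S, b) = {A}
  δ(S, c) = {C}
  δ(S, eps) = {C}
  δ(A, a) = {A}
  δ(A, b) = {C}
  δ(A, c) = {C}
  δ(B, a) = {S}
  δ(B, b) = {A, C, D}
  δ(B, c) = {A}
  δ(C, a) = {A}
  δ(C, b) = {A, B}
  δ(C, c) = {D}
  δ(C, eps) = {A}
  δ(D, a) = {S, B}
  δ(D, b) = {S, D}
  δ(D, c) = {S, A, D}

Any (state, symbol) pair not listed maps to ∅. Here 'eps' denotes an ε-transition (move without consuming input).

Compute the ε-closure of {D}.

Begin with {D}.
No ε-moves leave this set, so the closure equals the set itself.

{D}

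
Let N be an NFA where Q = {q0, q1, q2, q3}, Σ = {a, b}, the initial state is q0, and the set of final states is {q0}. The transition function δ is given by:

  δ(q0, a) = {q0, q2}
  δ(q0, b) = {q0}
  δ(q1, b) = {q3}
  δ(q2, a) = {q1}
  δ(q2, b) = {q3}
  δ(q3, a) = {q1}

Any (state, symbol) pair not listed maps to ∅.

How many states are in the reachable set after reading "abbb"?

1

Start in {q0}.
Read 'a': q0→{q0, q2}; now {q0, q2}.
Read 'b': q0→{q0}, q2→{q3}; now {q0, q3}.
Read 'b': q0→{q0}, q3→∅; now {q0}.
Read 'b': q0→{q0}; now {q0}.
That set has 1 state.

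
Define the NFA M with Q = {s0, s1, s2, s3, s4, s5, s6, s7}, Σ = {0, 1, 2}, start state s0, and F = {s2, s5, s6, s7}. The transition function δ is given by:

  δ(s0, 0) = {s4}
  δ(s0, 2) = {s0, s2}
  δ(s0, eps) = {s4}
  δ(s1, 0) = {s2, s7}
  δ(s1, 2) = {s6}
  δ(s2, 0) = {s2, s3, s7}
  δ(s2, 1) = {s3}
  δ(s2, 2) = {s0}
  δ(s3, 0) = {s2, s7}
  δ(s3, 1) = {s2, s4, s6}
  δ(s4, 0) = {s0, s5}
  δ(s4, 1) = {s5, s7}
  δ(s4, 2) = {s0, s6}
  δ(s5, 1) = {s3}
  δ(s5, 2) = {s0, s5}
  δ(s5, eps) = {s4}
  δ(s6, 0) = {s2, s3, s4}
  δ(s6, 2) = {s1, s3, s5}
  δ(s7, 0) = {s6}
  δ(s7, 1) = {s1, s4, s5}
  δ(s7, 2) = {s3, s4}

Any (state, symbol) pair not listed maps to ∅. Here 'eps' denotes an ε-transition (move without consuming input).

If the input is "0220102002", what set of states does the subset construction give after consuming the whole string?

{s0, s1, s2, s3, s4, s5, s6}

Start: ε-closure({s0}) = {s0, s4}.
Read '0': {s0, s4} → {s0, s4, s5}.
Read '2': {s0, s4, s5} → {s0, s2, s4, s5, s6}.
Read '2': {s0, s2, s4, s5, s6} → {s0, s1, s2, s3, s4, s5, s6}.
Read '0': {s0, s1, s2, s3, s4, s5, s6} → {s0, s2, s3, s4, s5, s7}.
Read '1': {s0, s2, s3, s4, s5, s7} → {s1, s2, s3, s4, s5, s6, s7}.
Read '0': {s1, s2, s3, s4, s5, s6, s7} → {s0, s2, s3, s4, s5, s6, s7}.
Read '2': {s0, s2, s3, s4, s5, s6, s7} → {s0, s1, s2, s3, s4, s5, s6}.
Read '0': {s0, s1, s2, s3, s4, s5, s6} → {s0, s2, s3, s4, s5, s7}.
Read '0': {s0, s2, s3, s4, s5, s7} → {s0, s2, s3, s4, s5, s6, s7}.
Read '2': {s0, s2, s3, s4, s5, s6, s7} → {s0, s1, s2, s3, s4, s5, s6}.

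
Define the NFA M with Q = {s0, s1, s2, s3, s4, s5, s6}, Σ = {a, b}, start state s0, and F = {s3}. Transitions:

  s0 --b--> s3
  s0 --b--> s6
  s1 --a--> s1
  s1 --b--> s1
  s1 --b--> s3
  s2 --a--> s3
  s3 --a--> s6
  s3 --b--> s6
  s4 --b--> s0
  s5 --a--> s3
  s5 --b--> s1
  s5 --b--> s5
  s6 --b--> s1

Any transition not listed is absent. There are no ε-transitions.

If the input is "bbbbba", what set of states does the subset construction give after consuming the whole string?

Start in {s0}.
Read 'b': s0→{s3, s6}; now {s3, s6}.
Read 'b': s3→{s6}, s6→{s1}; now {s1, s6}.
Read 'b': s1→{s1, s3}, s6→{s1}; now {s1, s3}.
Read 'b': s1→{s1, s3}, s3→{s6}; now {s1, s3, s6}.
Read 'b': s1→{s1, s3}, s3→{s6}, s6→{s1}; now {s1, s3, s6}.
Read 'a': s1→{s1}, s3→{s6}, s6→∅; now {s1, s6}.

{s1, s6}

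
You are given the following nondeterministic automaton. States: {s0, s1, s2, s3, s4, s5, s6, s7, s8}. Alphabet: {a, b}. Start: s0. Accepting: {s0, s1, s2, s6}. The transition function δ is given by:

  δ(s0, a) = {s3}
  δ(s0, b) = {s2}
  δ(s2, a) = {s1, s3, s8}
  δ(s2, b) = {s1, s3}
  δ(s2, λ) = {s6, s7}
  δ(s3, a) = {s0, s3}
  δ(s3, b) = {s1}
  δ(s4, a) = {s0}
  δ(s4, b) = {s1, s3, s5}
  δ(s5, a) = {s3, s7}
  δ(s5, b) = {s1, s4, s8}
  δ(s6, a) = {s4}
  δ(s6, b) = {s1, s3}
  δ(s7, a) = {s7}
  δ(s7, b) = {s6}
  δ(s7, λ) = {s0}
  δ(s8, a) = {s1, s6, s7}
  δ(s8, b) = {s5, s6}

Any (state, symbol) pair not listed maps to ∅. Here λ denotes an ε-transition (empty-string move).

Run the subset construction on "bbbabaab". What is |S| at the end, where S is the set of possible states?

6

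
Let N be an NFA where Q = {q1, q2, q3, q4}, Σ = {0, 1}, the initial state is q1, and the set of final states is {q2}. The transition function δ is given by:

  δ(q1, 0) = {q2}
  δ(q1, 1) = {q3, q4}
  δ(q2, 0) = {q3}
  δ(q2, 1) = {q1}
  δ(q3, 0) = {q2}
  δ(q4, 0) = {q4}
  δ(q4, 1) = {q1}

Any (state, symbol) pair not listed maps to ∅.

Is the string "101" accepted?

No

Start in {q1}.
Read '1': q1→{q3, q4}; now {q3, q4}.
Read '0': q3→{q2}, q4→{q4}; now {q2, q4}.
Read '1': q2→{q1}, q4→{q1}; now {q1}.
The final set {q1} contains no accepting state.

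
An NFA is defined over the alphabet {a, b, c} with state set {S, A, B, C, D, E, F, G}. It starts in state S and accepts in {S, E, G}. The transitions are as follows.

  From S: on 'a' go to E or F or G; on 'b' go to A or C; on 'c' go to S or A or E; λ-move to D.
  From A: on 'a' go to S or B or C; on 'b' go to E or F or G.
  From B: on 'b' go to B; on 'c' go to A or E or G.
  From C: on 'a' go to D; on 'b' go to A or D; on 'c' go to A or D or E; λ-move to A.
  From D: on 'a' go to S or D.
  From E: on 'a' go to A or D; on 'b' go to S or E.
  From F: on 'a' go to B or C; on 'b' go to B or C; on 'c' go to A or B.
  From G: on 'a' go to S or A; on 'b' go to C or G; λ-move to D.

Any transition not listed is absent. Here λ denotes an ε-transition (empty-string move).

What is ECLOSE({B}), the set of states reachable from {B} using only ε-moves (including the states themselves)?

Begin with {B}.
No ε-moves leave this set, so the closure equals the set itself.

{B}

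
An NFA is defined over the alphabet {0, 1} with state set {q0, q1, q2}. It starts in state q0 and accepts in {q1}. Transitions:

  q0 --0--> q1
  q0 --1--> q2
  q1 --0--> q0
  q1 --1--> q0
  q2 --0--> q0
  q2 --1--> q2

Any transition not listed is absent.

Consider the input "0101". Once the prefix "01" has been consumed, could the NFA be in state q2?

No

Start in {q0}.
Read '0': {q0} → {q1}.
Read '1': {q1} → {q0}.
State q2 is not in {q0}.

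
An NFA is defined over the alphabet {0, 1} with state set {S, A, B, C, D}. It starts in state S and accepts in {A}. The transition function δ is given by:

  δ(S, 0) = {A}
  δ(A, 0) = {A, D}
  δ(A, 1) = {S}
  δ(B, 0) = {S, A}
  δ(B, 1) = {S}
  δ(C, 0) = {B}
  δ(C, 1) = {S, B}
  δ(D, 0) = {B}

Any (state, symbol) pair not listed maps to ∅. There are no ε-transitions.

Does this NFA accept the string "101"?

Start in {S}.
Read '1': S→∅; now ∅.
The set is empty and remains empty for the remaining 2 symbols.
The final set ∅ contains no accepting state.

No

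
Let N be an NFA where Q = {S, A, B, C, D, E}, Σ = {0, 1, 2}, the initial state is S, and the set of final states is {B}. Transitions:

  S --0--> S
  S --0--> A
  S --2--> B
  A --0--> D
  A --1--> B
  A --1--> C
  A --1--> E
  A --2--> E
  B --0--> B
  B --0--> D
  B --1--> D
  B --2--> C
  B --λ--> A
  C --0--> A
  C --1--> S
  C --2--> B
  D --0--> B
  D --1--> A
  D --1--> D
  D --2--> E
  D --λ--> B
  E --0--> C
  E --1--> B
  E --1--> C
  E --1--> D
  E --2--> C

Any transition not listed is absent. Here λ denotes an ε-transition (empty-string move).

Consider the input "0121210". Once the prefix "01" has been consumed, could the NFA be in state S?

Start in {S}.
Read '0': S→{S, A}; now {S, A}.
Read '1': S→∅, A→{B, C, E}; union {B, C, E}; ε-closure = {A, B, C, E}.
State S is not in {A, B, C, E}.

No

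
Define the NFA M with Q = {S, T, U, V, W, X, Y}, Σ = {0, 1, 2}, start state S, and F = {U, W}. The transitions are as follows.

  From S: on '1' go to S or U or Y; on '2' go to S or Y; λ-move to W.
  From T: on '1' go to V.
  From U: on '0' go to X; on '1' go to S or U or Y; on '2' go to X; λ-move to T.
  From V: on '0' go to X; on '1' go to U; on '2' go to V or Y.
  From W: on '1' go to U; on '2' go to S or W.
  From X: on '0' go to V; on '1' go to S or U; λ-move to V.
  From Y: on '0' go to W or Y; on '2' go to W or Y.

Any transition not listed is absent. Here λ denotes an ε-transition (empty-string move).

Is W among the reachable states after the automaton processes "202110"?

Yes

Start: ε-closure({S}) = {S, W}.
Read '2': {S, W} → {S, W, Y}.
Read '0': {S, W, Y} → {W, Y}.
Read '2': {W, Y} → {S, W, Y}.
Read '1': {S, W, Y} → {S, T, U, W, Y}.
Read '1': {S, T, U, W, Y} → {S, T, U, V, W, Y}.
Read '0': {S, T, U, V, W, Y} → {V, W, X, Y}.
State W is in {V, W, X, Y}.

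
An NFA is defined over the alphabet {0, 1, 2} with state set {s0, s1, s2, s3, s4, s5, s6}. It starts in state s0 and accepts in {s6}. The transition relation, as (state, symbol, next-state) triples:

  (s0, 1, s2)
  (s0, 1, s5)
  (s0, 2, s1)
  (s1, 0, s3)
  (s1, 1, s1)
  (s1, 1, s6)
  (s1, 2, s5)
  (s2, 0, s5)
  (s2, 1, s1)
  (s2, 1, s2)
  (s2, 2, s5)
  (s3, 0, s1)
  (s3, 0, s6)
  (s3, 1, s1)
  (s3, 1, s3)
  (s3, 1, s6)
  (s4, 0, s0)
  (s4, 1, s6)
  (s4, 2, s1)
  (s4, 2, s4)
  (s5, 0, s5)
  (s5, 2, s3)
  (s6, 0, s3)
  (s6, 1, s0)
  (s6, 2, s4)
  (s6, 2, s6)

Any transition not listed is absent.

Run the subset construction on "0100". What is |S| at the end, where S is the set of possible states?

Start in {s0}.
Read '0': s0→∅; now ∅.
The set is empty and remains empty for the remaining 3 symbols.
That set has 0 states.

0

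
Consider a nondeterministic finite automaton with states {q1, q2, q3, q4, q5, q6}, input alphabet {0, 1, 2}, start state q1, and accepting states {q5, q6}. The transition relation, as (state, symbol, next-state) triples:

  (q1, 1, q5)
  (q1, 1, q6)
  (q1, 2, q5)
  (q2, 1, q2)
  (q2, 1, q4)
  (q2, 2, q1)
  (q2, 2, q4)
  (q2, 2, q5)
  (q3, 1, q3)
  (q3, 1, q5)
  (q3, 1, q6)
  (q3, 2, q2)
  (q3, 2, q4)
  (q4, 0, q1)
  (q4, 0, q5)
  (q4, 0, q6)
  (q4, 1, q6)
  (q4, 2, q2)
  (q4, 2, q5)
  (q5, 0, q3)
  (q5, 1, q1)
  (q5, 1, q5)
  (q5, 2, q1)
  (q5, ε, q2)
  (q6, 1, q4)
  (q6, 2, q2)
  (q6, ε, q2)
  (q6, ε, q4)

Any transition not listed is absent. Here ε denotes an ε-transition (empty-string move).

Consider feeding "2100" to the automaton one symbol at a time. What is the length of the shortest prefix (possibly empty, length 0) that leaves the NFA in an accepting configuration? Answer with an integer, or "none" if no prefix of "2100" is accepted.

1

Start in {q1}.
Read '2': q1→{q5}; union {q5}; ε-closure = {q2, q5}.
None of the earlier sets intersect F, but {q2, q5} does.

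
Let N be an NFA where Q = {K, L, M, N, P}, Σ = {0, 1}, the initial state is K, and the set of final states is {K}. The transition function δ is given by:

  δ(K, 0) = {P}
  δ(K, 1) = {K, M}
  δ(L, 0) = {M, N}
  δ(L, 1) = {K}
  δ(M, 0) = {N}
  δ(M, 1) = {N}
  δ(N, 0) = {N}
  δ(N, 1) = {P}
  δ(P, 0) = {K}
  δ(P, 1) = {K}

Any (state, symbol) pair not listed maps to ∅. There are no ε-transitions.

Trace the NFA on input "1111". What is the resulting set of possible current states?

Start in {K}.
Read '1': {K} → {K, M}.
Read '1': {K, M} → {K, M, N}.
Read '1': {K, M, N} → {K, M, N, P}.
Read '1': {K, M, N, P} → {K, M, N, P}.

{K, M, N, P}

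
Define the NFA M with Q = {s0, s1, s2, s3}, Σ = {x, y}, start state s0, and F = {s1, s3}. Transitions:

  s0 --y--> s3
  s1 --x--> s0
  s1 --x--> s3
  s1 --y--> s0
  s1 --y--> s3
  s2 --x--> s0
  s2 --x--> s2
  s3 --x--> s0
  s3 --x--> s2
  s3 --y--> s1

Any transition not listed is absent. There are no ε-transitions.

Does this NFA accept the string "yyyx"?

No

Start in {s0}.
Read 'y': s0→{s3}; now {s3}.
Read 'y': s3→{s1}; now {s1}.
Read 'y': s1→{s0, s3}; now {s0, s3}.
Read 'x': s0→∅, s3→{s0, s2}; now {s0, s2}.
The final set {s0, s2} contains no accepting state.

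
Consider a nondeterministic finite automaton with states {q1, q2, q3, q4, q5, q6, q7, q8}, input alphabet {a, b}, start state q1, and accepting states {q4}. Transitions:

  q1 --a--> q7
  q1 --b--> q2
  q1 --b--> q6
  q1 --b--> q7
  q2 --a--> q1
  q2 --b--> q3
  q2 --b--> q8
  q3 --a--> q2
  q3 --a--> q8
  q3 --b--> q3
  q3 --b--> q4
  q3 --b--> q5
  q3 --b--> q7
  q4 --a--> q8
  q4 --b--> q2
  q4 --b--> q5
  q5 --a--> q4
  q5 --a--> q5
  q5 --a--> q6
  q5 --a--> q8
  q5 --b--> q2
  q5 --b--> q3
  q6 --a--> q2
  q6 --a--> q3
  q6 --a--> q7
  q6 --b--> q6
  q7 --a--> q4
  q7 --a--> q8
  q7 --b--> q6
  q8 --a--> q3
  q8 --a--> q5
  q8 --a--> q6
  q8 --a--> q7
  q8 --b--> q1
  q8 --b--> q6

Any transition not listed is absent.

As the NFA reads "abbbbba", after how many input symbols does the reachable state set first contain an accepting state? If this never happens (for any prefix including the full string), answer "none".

none

Start in {q1}.
Read 'a': {q1} → {q7}.
Read 'b': {q7} → {q6}.
Read 'b': {q6} → {q6}.
Read 'b': {q6} → {q6}.
Read 'b': {q6} → {q6}.
Read 'b': {q6} → {q6}.
Read 'a': {q6} → {q2, q3, q7}.
No reachable set along the way intersects F.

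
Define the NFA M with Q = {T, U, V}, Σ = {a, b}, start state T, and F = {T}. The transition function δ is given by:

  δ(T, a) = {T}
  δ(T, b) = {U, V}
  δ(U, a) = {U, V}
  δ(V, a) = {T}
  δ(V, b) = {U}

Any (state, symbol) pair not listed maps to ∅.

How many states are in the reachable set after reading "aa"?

1

Start in {T}.
Read 'a': {T} → {T}.
Read 'a': {T} → {T}.
That set has 1 state.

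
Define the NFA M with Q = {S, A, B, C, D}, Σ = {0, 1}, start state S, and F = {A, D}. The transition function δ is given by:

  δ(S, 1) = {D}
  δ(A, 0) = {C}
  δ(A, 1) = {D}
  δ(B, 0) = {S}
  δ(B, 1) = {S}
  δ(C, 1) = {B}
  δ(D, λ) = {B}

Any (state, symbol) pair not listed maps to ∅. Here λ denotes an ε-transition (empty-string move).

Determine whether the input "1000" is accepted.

Start in {S}.
Read '1': S→{D}; union {D}; ε-closure = {B, D}.
Read '0': B→{S}, D→∅; now {S}.
Read '0': S→∅; now ∅.
The set is empty and remains empty for the remaining 1 symbol.
The final set ∅ contains no accepting state.

No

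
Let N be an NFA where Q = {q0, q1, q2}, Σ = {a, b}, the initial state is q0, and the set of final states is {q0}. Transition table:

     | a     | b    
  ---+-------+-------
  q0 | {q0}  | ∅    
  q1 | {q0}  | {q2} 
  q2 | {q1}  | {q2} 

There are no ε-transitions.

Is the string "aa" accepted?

Yes

Start in {q0}.
Read 'a': {q0} → {q0}.
Read 'a': {q0} → {q0}.
The final set {q0} contains the accepting state q0.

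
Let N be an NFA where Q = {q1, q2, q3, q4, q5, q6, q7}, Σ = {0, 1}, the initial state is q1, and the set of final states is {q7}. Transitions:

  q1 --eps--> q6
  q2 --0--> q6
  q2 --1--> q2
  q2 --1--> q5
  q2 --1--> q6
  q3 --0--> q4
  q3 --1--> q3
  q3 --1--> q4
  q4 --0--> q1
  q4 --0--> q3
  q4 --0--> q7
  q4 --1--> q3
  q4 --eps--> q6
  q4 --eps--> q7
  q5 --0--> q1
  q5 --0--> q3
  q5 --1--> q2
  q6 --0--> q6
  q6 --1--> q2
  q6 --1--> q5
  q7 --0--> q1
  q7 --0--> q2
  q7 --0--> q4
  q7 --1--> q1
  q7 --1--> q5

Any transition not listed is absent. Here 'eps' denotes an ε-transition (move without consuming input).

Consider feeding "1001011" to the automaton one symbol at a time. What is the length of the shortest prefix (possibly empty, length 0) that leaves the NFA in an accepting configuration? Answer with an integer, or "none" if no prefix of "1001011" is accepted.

Start: ε-closure({q1}) = {q1, q6}.
Read '1': q1→∅, q6→{q2, q5}; now {q2, q5}.
Read '0': q2→{q6}, q5→{q1, q3}; now {q1, q3, q6}.
Read '0': q1→∅, q3→{q4}, q6→{q6}; union {q4, q6}; ε-closure = {q4, q6, q7}.
None of the earlier sets intersect F, but {q4, q6, q7} does.

3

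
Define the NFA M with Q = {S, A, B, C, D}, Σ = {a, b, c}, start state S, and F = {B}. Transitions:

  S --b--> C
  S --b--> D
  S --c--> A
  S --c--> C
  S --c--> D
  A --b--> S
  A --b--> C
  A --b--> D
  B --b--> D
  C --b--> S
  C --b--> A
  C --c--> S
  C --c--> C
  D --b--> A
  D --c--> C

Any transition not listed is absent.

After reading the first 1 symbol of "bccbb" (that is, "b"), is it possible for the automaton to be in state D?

Yes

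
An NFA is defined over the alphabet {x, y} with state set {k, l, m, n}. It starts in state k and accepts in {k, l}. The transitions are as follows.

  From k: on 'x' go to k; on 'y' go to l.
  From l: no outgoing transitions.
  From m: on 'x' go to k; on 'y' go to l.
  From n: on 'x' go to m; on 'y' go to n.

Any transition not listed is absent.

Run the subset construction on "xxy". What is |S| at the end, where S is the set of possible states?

Start in {k}.
Read 'x': {k} → {k}.
Read 'x': {k} → {k}.
Read 'y': {k} → {l}.
That set has 1 state.

1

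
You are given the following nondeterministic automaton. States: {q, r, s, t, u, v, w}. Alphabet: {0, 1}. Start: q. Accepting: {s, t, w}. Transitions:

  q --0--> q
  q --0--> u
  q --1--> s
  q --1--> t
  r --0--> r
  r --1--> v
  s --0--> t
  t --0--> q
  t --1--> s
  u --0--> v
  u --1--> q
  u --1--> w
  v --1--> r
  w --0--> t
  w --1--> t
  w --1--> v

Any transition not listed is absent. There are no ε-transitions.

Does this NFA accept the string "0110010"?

Yes

Start in {q}.
Read '0': q→{q, u}; now {q, u}.
Read '1': q→{s, t}, u→{q, w}; now {q, s, t, w}.
Read '1': q→{s, t}, s→∅, t→{s}, w→{t, v}; now {s, t, v}.
Read '0': s→{t}, t→{q}, v→∅; now {q, t}.
Read '0': q→{q, u}, t→{q}; now {q, u}.
Read '1': q→{s, t}, u→{q, w}; now {q, s, t, w}.
Read '0': q→{q, u}, s→{t}, t→{q}, w→{t}; now {q, t, u}.
The final set {q, t, u} contains the accepting state t.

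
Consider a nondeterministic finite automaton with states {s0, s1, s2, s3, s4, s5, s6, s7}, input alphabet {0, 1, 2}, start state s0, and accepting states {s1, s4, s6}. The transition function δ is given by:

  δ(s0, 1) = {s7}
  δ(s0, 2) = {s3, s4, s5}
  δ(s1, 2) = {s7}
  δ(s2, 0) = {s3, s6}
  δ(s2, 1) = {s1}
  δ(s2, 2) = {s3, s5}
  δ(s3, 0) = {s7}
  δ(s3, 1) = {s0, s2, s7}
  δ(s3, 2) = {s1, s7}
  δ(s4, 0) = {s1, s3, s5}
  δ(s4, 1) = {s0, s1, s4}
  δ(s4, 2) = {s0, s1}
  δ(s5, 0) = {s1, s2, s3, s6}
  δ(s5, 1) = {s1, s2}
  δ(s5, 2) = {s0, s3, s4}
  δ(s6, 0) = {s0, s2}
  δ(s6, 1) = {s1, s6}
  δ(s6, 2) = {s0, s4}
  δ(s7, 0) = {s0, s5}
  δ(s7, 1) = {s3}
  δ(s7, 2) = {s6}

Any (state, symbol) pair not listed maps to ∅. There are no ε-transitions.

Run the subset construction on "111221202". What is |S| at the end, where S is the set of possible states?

7

Start in {s0}.
Read '1': s0→{s7}; now {s7}.
Read '1': s7→{s3}; now {s3}.
Read '1': s3→{s0, s2, s7}; now {s0, s2, s7}.
Read '2': s0→{s3, s4, s5}, s2→{s3, s5}, s7→{s6}; now {s3, s4, s5, s6}.
Read '2': s3→{s1, s7}, s4→{s0, s1}, s5→{s0, s3, s4}, s6→{s0, s4}; now {s0, s1, s3, s4, s7}.
Read '1': s0→{s7}, s1→∅, s3→{s0, s2, s7}, s4→{s0, s1, s4}, s7→{s3}; now {s0, s1, s2, s3, s4, s7}.
Read '2': s0→{s3, s4, s5}, s1→{s7}, s2→{s3, s5}, s3→{s1, s7}, s4→{s0, s1}, s7→{s6}; now {s0, s1, s3, s4, s5, s6, s7}.
Read '0': s0→∅, s1→∅, s3→{s7}, s4→{s1, s3, s5}, s5→{s1, s2, s3, s6}, s6→{s0, s2}, s7→{s0, s5}; now {s0, s1, s2, s3, s5, s6, s7}.
Read '2': s0→{s3, s4, s5}, s1→{s7}, s2→{s3, s5}, s3→{s1, s7}, s5→{s0, s3, s4}, s6→{s0, s4}, s7→{s6}; now {s0, s1, s3, s4, s5, s6, s7}.
That set has 7 states.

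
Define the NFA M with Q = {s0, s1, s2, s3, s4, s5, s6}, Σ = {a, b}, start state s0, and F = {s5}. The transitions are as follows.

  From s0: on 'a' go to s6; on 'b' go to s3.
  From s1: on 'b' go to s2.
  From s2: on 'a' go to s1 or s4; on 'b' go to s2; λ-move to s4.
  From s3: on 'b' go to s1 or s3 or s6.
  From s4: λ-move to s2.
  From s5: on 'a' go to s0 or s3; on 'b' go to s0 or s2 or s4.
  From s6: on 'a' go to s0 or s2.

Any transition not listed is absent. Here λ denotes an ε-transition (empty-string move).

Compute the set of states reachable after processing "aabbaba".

Start in {s0}.
Read 'a': s0→{s6}; now {s6}.
Read 'a': s6→{s0, s2}; union {s0, s2}; ε-closure = {s0, s2, s4}.
Read 'b': s0→{s3}, s2→{s2}, s4→∅; union {s2, s3}; ε-closure = {s2, s3, s4}.
Read 'b': s2→{s2}, s3→{s1, s3, s6}, s4→∅; union {s1, s2, s3, s6}; ε-closure = {s1, s2, s3, s4, s6}.
Read 'a': s1→∅, s2→{s1, s4}, s3→∅, s4→∅, s6→{s0, s2}; now {s0, s1, s2, s4}.
Read 'b': s0→{s3}, s1→{s2}, s2→{s2}, s4→∅; union {s2, s3}; ε-closure = {s2, s3, s4}.
Read 'a': s2→{s1, s4}, s3→∅, s4→∅; union {s1, s4}; ε-closure = {s1, s2, s4}.

{s1, s2, s4}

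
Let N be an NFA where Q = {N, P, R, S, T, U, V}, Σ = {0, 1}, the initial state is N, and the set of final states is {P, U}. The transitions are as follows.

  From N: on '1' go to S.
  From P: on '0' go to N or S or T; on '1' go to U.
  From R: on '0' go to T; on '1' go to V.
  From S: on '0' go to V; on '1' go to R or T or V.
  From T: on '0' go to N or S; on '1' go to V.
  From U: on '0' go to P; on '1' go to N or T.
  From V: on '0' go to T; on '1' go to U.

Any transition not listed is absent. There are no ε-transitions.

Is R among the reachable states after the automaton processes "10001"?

Start in {N}.
Read '1': {N} → {S}.
Read '0': {S} → {V}.
Read '0': {V} → {T}.
Read '0': {T} → {N, S}.
Read '1': {N, S} → {R, S, T, V}.
State R is in {R, S, T, V}.

Yes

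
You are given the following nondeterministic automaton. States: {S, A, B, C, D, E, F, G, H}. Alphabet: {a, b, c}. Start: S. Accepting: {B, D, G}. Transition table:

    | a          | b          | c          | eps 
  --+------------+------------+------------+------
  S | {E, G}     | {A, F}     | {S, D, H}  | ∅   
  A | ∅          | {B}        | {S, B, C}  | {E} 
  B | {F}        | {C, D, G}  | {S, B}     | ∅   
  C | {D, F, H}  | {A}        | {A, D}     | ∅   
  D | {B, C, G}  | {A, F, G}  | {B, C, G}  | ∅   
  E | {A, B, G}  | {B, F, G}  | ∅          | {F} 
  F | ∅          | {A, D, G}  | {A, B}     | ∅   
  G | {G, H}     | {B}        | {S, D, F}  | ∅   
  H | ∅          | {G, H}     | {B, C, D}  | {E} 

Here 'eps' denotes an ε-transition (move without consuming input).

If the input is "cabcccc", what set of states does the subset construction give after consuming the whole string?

Start in {S}.
Read 'c': S→{S, D, H}; union {S, D, H}; ε-closure = {S, D, E, F, H}.
Read 'a': S→{E, G}, D→{B, C, G}, E→{A, B, G}, F→∅, H→∅; union {A, B, C, E, G}; ε-closure = {A, B, C, E, F, G}.
Read 'b': A→{B}, B→{C, D, G}, C→{A}, E→{B, F, G}, F→{A, D, G}, G→{B}; union {A, B, C, D, F, G}; ε-closure = {A, B, C, D, E, F, G}.
Read 'c': A→{S, B, C}, B→{S, B}, C→{A, D}, D→{B, C, G}, E→∅, F→{A, B}, G→{S, D, F}; union {S, A, B, C, D, F, G}; ε-closure = {S, A, B, C, D, E, F, G}.
Read 'c': S→{S, D, H}, A→{S, B, C}, B→{S, B}, C→{A, D}, D→{B, C, G}, E→∅, F→{A, B}, G→{S, D, F}; union {S, A, B, C, D, F, G, H}; ε-closure = {S, A, B, C, D, E, F, G, H}.
Read 'c': S→{S, D, H}, A→{S, B, C}, B→{S, B}, C→{A, D}, D→{B, C, G}, E→∅, F→{A, B}, G→{S, D, F}, H→{B, C, D}; union {S, A, B, C, D, F, G, H}; ε-closure = {S, A, B, C, D, E, F, G, H}.
Read 'c': S→{S, D, H}, A→{S, B, C}, B→{S, B}, C→{A, D}, D→{B, C, G}, E→∅, F→{A, B}, G→{S, D, F}, H→{B, C, D}; union {S, A, B, C, D, F, G, H}; ε-closure = {S, A, B, C, D, E, F, G, H}.

{S, A, B, C, D, E, F, G, H}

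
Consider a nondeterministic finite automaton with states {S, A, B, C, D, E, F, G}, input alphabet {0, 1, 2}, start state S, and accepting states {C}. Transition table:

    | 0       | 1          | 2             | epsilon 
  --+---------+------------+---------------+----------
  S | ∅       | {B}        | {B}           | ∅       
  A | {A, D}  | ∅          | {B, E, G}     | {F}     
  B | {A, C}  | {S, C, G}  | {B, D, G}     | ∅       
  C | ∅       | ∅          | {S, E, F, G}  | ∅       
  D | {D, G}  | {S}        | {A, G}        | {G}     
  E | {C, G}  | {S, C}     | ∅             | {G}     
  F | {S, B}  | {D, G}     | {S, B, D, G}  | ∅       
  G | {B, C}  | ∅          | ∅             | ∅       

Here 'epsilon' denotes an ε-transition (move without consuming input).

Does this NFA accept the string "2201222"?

Start in {S}.
Read '2': {S} → {B}.
Read '2': {B} → {B, D, G}.
Read '0': {B, D, G} → {A, B, C, D, F, G}.
Read '1': {A, B, C, D, F, G} → {S, C, D, G}.
Read '2': {S, C, D, G} → {S, A, B, E, F, G}.
Read '2': {S, A, B, E, F, G} → {S, B, D, E, G}.
Read '2': {S, B, D, E, G} → {A, B, D, F, G}.
The final set {A, B, D, F, G} contains no accepting state.

No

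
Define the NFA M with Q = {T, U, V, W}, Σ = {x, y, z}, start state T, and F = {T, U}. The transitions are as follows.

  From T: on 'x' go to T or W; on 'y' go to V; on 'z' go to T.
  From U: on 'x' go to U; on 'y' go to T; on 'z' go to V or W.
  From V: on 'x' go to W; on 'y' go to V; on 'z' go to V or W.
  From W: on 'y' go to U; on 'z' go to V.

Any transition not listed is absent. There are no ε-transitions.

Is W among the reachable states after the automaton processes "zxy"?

No

Start in {T}.
Read 'z': T→{T}; now {T}.
Read 'x': T→{T, W}; now {T, W}.
Read 'y': T→{V}, W→{U}; now {U, V}.
State W is not in {U, V}.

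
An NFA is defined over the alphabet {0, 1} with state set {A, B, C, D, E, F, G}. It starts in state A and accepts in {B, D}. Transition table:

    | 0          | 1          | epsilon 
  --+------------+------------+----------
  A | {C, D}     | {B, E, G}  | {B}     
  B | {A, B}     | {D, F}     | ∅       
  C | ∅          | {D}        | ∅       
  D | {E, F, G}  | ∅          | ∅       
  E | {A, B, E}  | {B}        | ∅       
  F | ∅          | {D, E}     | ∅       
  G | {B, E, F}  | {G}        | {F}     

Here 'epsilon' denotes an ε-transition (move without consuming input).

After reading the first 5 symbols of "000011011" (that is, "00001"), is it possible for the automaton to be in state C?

Start: ε-closure({A}) = {A, B}.
Read '0': A→{C, D}, B→{A, B}; now {A, B, C, D}.
Read '0': A→{C, D}, B→{A, B}, C→∅, D→{E, F, G}; now {A, B, C, D, E, F, G}.
Read '0': A→{C, D}, B→{A, B}, C→∅, D→{E, F, G}, E→{A, B, E}, F→∅, G→{B, E, F}; now {A, B, C, D, E, F, G}.
Read '0': A→{C, D}, B→{A, B}, C→∅, D→{E, F, G}, E→{A, B, E}, F→∅, G→{B, E, F}; now {A, B, C, D, E, F, G}.
Read '1': A→{B, E, G}, B→{D, F}, C→{D}, D→∅, E→{B}, F→{D, E}, G→{G}; now {B, D, E, F, G}.
State C is not in {B, D, E, F, G}.

No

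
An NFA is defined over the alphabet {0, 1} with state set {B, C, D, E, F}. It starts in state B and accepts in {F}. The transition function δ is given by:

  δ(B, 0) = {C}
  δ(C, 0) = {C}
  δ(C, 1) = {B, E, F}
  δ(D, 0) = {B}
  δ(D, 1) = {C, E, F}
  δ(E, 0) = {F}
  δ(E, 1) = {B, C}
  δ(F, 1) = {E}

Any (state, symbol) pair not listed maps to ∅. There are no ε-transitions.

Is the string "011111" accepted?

Yes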